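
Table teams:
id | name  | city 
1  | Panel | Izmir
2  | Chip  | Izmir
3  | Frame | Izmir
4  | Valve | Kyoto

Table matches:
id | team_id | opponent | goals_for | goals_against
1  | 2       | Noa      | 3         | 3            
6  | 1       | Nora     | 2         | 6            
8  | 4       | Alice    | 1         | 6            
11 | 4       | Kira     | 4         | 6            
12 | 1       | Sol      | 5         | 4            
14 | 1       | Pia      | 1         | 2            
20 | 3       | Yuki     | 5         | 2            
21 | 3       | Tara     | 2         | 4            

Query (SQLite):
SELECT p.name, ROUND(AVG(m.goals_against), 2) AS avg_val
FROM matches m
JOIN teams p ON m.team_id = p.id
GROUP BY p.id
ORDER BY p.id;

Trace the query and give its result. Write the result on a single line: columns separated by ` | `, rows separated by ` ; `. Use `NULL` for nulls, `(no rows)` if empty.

Join each matches row to its teams via team_id.
Group joined rows by teams.id; compute ROUND(AVG(m.goals_against), 2) per group.
  1: ids {6, 12, 14} → ROUND(AVG(m.goals_against), 2)=4
  2: ids {1} → ROUND(AVG(m.goals_against), 2)=3
  3: ids {20, 21} → ROUND(AVG(m.goals_against), 2)=3
  4: ids {8, 11} → ROUND(AVG(m.goals_against), 2)=6

Panel | 4 ; Chip | 3 ; Frame | 3 ; Valve | 6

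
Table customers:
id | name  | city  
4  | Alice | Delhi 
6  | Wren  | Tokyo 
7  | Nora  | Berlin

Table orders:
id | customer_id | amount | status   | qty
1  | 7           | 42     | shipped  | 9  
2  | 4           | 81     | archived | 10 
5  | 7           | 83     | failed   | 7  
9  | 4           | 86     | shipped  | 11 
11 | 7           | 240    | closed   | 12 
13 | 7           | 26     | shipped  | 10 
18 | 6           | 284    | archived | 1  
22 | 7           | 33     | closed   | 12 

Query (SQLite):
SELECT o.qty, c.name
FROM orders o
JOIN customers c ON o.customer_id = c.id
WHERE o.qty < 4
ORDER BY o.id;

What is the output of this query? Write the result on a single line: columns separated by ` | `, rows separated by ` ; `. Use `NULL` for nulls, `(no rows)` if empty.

1 | Wren

Each orders row matches the customers row where customer_id = customers.id.
Then keep rows with o.qty < 4.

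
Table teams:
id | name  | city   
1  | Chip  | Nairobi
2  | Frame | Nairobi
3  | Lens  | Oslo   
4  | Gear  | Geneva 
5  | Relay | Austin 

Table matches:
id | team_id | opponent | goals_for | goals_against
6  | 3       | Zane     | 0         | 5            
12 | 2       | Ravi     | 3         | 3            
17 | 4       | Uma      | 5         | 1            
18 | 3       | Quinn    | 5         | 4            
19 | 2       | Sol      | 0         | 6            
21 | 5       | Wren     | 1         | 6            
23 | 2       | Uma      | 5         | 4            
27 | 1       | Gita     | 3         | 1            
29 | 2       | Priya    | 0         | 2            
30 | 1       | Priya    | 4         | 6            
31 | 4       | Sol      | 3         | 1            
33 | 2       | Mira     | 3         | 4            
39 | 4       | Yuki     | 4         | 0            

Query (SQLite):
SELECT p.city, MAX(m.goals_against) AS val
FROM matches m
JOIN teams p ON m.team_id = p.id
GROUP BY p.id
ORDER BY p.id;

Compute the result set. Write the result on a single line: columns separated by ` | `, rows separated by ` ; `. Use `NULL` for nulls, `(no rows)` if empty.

Nairobi | 6 ; Nairobi | 6 ; Oslo | 5 ; Geneva | 1 ; Austin | 6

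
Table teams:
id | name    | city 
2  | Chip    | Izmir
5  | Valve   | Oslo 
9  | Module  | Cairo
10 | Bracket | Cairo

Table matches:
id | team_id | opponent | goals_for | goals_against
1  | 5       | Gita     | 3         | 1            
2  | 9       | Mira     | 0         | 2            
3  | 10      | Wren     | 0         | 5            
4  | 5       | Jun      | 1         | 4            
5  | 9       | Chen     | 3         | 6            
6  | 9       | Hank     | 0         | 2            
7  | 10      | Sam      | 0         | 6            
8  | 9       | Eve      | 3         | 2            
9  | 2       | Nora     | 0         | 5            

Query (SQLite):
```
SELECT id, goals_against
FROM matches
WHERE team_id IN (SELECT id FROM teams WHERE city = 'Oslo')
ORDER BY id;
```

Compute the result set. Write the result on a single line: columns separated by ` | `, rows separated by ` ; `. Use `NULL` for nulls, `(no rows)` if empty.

1 | 1 ; 4 | 4

Inner query: teams.id where city = 'Oslo'.
Outer: keep matches rows whose team_id is in that set.
Inner query → {5}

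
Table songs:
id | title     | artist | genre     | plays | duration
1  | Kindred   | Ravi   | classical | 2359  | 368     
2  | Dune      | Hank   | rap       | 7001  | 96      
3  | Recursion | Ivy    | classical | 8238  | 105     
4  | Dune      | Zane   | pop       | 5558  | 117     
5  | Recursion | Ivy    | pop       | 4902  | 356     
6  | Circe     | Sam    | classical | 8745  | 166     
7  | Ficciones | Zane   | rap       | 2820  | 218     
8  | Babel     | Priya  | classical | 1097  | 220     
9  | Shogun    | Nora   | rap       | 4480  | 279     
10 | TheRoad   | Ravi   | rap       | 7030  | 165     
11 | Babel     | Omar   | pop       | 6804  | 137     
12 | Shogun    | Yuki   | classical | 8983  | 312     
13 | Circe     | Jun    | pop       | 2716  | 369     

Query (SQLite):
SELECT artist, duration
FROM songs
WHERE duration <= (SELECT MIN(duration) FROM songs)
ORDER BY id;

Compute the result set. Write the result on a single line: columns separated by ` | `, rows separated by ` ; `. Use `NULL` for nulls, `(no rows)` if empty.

Scalar subquery: MIN(duration) over all songs rows = 96.
Keep rows where duration <= that value.

Hank | 96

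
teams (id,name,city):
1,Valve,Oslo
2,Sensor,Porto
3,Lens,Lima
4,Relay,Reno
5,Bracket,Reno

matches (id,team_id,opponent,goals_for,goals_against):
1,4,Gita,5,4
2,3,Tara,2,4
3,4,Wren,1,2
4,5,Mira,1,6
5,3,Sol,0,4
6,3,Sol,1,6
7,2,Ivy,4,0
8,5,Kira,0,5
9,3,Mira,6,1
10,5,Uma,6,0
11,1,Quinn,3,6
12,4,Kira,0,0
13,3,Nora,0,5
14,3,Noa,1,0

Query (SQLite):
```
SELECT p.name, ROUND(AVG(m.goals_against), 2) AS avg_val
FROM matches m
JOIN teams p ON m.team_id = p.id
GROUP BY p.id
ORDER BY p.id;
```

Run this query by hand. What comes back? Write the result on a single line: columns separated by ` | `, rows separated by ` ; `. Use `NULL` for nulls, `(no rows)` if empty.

Valve | 6 ; Sensor | 0 ; Lens | 3.33 ; Relay | 2 ; Bracket | 3.67

Join each matches row to its teams via team_id.
Group joined rows by teams.id; compute ROUND(AVG(m.goals_against), 2) per group.
  1: ids {11} → ROUND(AVG(m.goals_against), 2)=6
  2: ids {7} → ROUND(AVG(m.goals_against), 2)=0
  3: ids {2, 5, 6, 9, 13, 14} → ROUND(AVG(m.goals_against), 2)=3.33
  4: ids {1, 3, 12} → ROUND(AVG(m.goals_against), 2)=2
  5: ids {4, 8, 10} → ROUND(AVG(m.goals_against), 2)=3.67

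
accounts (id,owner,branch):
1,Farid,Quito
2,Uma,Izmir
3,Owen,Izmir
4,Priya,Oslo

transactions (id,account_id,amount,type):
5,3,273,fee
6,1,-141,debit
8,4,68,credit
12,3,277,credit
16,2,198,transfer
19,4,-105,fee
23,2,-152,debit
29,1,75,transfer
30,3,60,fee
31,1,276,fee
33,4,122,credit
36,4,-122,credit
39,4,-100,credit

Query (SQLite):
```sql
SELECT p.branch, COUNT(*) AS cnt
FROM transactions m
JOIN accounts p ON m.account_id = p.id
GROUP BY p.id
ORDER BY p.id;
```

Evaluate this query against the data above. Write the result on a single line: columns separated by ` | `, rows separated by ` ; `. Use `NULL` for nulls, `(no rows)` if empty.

Quito | 3 ; Izmir | 2 ; Izmir | 3 ; Oslo | 5

Join each transactions row to its accounts via account_id.
Group joined rows by accounts.id; compute COUNT(*) per group.
  1: ids {6, 29, 31} → COUNT(*)=3
  2: ids {16, 23} → COUNT(*)=2
  3: ids {5, 12, 30} → COUNT(*)=3
  4: ids {8, 19, 33, 36, 39} → COUNT(*)=5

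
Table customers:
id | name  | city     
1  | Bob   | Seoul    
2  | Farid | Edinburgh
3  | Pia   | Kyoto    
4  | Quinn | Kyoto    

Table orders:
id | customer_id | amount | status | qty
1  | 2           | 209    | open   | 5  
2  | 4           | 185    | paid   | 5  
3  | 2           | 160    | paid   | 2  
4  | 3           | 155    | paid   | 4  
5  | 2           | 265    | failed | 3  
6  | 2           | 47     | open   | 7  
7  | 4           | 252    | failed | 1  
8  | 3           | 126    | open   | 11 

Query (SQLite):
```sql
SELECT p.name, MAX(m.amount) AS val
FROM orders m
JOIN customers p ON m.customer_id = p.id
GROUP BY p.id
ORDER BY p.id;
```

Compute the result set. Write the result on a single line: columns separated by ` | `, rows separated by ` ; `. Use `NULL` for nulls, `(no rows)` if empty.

Join each orders row to its customers via customer_id.
Group joined rows by customers.id; compute MAX(m.amount) per group.
  2: ids {1, 3, 5, 6} → MAX(m.amount)=265
  3: ids {4, 8} → MAX(m.amount)=155
  4: ids {2, 7} → MAX(m.amount)=252

Farid | 265 ; Pia | 155 ; Quinn | 252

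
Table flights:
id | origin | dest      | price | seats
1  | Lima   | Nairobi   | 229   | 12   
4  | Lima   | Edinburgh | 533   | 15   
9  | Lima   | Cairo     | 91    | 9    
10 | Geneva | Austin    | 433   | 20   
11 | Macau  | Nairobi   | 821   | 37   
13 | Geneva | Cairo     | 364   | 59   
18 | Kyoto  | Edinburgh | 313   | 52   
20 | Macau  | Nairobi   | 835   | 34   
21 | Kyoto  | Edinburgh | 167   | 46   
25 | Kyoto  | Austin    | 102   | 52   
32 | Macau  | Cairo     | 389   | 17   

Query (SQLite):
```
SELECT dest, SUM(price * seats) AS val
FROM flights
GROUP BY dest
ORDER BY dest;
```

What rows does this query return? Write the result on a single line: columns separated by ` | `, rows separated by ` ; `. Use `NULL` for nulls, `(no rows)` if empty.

For each row compute price * seats.
Group by dest; take SUM of the expression per group.
  Austin: ids {10, 25} → SUM(price * seats)=13964
  Cairo: ids {9, 13, 32} → SUM(price * seats)=28908
  Edinburgh: ids {4, 18, 21} → SUM(price * seats)=31953
  Nairobi: ids {1, 11, 20} → SUM(price * seats)=61515

Austin | 13964 ; Cairo | 28908 ; Edinburgh | 31953 ; Nairobi | 61515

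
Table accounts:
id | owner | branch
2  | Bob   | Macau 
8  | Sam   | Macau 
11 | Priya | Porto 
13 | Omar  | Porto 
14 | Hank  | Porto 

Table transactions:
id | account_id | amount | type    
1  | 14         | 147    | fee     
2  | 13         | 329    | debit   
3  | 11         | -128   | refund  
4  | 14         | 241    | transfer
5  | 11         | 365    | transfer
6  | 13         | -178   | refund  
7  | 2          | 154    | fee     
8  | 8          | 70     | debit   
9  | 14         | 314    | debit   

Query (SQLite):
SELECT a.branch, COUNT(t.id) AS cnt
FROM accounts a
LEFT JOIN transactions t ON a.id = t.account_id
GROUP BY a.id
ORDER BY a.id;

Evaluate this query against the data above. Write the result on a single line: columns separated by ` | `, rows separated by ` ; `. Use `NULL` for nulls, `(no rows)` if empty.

LEFT JOIN keeps every accounts row; unmatched ones get NULL for transactions columns.
Group by accounts.id and compute COUNT(t.id). COUNT(col) of an all-NULL group is 0.
  2: ids {7} → COUNT(t.id)=1
  8: ids {8} → COUNT(t.id)=1
  11: ids {3, 5} → COUNT(t.id)=2
  13: ids {2, 6} → COUNT(t.id)=2
  14: ids {1, 4, 9} → COUNT(t.id)=3

Macau | 1 ; Macau | 1 ; Porto | 2 ; Porto | 2 ; Porto | 3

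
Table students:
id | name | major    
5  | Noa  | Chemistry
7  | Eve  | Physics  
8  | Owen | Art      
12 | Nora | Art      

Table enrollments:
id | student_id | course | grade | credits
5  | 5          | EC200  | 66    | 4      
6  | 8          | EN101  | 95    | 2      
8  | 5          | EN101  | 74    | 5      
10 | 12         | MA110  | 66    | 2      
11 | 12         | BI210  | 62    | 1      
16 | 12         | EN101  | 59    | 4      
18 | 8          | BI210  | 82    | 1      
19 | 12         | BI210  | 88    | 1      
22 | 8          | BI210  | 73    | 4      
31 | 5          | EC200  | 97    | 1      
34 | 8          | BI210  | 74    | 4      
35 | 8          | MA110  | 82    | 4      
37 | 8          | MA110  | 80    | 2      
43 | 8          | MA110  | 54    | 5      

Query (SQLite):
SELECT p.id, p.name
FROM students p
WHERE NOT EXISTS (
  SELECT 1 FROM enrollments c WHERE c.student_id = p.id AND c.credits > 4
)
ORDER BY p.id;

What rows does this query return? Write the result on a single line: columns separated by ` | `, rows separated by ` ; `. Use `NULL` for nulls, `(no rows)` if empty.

7 | Eve ; 12 | Nora

For each students row, check whether any enrollments with matching student_id has credits > 4.
Keep rows where that is false.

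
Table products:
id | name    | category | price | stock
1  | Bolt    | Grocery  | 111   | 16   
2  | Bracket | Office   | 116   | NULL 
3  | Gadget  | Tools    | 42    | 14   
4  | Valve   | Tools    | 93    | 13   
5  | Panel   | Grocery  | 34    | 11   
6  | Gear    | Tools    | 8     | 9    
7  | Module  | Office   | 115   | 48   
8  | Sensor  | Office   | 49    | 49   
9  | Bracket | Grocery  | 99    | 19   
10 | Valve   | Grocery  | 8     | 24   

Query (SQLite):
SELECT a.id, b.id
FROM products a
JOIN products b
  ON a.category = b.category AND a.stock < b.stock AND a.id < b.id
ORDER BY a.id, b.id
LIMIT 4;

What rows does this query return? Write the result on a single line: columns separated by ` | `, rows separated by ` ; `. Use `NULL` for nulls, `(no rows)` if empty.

Pairs (a,b) with same category, a.stock < b.stock, a.id < b.id.
category groups: Grocery:{1,5,9,10} Office:{2,7,8} Tools:{3,4,6}
Ordered by (a.id, b.id); first 4.

1 | 9 ; 1 | 10 ; 5 | 9 ; 5 | 10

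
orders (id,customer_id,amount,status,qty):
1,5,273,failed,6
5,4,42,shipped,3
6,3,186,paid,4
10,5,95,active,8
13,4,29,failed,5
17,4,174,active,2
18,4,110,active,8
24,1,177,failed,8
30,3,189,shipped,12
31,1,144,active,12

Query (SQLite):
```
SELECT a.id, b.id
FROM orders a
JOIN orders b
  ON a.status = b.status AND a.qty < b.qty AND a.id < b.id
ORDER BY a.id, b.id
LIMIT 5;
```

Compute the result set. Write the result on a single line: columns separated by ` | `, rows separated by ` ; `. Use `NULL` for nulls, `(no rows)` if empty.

Pairs (a,b) with same status, a.qty < b.qty, a.id < b.id.
status groups: active:{10,17,18,31} failed:{1,13,24} paid:{6} shipped:{5,30}
Ordered by (a.id, b.id); first 5.

1 | 24 ; 5 | 30 ; 10 | 31 ; 13 | 24 ; 17 | 18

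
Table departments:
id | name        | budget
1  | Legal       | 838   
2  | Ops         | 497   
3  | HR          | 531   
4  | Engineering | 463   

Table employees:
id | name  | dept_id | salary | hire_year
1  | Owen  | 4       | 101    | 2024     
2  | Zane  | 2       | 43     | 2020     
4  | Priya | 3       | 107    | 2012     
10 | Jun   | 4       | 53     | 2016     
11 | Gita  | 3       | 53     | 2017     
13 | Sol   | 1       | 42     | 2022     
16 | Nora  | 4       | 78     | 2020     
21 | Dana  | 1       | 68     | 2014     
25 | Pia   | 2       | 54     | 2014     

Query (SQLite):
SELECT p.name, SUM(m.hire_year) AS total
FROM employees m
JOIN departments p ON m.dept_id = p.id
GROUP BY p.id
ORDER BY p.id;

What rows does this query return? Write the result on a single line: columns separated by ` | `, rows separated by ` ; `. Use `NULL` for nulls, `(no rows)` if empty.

Legal | 4036 ; Ops | 4034 ; HR | 4029 ; Engineering | 6060

Join each employees row to its departments via dept_id.
Group joined rows by departments.id; compute SUM(m.hire_year) per group.
  1: ids {13, 21} → SUM(m.hire_year)=4036
  2: ids {2, 25} → SUM(m.hire_year)=4034
  3: ids {4, 11} → SUM(m.hire_year)=4029
  4: ids {1, 10, 16} → SUM(m.hire_year)=6060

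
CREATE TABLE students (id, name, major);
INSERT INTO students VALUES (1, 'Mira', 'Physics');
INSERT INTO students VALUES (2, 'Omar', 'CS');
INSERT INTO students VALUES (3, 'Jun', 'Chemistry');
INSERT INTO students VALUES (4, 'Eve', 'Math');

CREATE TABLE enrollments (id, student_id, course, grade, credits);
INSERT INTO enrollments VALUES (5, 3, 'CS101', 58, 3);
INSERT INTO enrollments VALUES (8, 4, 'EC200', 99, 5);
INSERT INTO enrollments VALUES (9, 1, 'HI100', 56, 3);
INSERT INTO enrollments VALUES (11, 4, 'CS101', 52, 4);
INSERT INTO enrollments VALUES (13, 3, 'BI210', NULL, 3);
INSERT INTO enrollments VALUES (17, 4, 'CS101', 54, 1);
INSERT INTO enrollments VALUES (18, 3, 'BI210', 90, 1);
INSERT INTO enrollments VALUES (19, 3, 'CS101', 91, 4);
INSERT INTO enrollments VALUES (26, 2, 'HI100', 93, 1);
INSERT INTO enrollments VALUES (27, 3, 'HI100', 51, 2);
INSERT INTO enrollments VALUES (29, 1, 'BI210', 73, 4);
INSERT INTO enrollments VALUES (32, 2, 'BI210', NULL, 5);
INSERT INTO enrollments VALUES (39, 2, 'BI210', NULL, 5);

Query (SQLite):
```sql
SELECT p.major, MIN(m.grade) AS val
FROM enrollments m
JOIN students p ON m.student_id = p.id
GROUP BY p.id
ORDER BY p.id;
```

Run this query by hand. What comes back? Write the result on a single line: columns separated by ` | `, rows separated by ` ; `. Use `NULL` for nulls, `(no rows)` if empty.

Physics | 56 ; CS | 93 ; Chemistry | 51 ; Math | 52

Join each enrollments row to its students via student_id.
Group joined rows by students.id; compute MIN(m.grade) per group.
  1: ids {9, 29} → MIN(m.grade)=56
  2: ids {26, 32, 39} → MIN(m.grade)=93
  3: ids {5, 13, 18, 19, 27} → MIN(m.grade)=51
  4: ids {8, 11, 17} → MIN(m.grade)=52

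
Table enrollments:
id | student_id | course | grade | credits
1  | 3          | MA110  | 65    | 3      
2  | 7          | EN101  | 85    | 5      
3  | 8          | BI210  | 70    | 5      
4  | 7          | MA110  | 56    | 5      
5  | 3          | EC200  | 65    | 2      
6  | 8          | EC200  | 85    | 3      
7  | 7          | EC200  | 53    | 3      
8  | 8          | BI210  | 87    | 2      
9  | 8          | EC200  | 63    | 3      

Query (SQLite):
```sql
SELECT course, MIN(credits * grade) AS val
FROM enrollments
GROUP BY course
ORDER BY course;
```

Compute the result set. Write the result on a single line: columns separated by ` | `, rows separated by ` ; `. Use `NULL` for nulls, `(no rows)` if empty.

For each row compute credits * grade.
Group by course; take MIN of the expression per group.
  BI210: ids {3, 8} → MIN(credits * grade)=174
  EC200: ids {5, 6, 7, 9} → MIN(credits * grade)=130
  EN101: ids {2} → MIN(credits * grade)=425
  MA110: ids {1, 4} → MIN(credits * grade)=195

BI210 | 174 ; EC200 | 130 ; EN101 | 425 ; MA110 | 195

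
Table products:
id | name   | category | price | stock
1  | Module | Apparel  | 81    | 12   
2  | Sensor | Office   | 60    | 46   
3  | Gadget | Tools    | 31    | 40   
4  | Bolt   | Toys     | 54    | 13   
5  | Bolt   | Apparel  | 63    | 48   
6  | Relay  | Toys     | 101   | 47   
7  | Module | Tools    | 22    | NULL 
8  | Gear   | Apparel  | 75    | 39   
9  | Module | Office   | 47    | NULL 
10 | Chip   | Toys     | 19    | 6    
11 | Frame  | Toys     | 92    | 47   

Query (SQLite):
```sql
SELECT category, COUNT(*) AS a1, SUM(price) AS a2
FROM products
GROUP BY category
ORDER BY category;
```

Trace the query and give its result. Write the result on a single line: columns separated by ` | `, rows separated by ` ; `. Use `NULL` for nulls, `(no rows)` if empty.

Apparel | 3 | 219 ; Office | 2 | 107 ; Tools | 2 | 53 ; Toys | 4 | 266

Group products by category.
Per group compute: COUNT(*), SUM(price).
  Apparel: ids {1, 5, 8} → COUNT(*)=3, SUM(price)=219
  Office: ids {2, 9} → COUNT(*)=2, SUM(price)=107
  Tools: ids {3, 7} → COUNT(*)=2, SUM(price)=53
  Toys: ids {4, 6, 10, 11} → COUNT(*)=4, SUM(price)=266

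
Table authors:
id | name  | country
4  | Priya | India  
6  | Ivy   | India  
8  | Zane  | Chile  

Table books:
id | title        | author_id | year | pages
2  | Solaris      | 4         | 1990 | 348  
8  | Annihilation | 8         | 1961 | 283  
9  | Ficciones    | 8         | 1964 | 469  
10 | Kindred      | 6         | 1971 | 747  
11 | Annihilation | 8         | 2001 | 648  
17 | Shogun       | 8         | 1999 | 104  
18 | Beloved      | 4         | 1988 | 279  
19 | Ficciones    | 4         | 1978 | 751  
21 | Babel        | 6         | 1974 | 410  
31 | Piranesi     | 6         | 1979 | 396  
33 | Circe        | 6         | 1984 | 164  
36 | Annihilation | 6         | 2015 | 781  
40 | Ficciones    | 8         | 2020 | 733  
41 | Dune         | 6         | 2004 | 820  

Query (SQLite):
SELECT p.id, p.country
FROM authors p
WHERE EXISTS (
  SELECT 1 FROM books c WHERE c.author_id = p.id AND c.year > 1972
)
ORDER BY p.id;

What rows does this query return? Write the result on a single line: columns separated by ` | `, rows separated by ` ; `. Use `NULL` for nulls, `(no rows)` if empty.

4 | India ; 6 | India ; 8 | Chile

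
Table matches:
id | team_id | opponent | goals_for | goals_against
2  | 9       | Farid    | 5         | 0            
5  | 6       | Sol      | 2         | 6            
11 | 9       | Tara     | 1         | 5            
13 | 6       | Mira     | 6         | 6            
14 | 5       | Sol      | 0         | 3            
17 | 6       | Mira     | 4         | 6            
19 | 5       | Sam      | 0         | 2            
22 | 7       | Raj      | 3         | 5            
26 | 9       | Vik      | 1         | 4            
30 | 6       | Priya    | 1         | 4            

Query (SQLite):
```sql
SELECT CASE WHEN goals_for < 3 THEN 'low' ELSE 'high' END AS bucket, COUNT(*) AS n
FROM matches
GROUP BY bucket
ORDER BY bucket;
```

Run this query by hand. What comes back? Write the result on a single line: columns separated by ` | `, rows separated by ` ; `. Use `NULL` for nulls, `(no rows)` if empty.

Bucket rows by goals_for < 3 → 'low' else 'high'; count each bucket.

high | 4 ; low | 6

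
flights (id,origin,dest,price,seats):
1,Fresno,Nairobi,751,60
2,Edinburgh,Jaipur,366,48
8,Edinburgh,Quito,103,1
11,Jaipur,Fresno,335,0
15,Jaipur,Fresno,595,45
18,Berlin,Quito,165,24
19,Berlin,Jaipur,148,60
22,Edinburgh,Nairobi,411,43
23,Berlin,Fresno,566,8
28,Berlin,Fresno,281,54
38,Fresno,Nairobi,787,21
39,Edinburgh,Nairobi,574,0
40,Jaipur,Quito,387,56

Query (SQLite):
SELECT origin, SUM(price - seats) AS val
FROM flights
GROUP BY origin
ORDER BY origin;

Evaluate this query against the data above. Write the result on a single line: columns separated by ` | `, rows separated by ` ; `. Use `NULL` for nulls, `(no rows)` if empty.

Berlin | 1014 ; Edinburgh | 1362 ; Fresno | 1457 ; Jaipur | 1216

For each row compute price - seats.
Group by origin; take SUM of the expression per group.
  Berlin: ids {18, 19, 23, 28} → SUM(price - seats)=1014
  Edinburgh: ids {2, 8, 22, 39} → SUM(price - seats)=1362
  Fresno: ids {1, 38} → SUM(price - seats)=1457
  Jaipur: ids {11, 15, 40} → SUM(price - seats)=1216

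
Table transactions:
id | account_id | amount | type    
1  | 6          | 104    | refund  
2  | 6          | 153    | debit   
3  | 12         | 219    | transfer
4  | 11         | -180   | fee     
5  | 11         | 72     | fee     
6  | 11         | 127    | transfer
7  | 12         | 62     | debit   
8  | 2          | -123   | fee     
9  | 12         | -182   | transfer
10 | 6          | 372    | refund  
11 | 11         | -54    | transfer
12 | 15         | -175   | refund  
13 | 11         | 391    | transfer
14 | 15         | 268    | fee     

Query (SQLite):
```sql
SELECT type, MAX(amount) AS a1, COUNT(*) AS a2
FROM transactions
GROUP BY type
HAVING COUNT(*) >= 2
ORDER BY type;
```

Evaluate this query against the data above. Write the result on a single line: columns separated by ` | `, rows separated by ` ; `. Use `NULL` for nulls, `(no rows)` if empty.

Group transactions by type.
Per group compute: MAX(amount), COUNT(*).
HAVING: drop groups with fewer than 2 rows.
  debit: ids {2, 7} → MAX(amount)=153, COUNT(*)=2
  fee: ids {4, 5, 8, 14} → MAX(amount)=268, COUNT(*)=4
  refund: ids {1, 10, 12} → MAX(amount)=372, COUNT(*)=3
  transfer: ids {3, 6, 9, 11, 13} → MAX(amount)=391, COUNT(*)=5

debit | 153 | 2 ; fee | 268 | 4 ; refund | 372 | 3 ; transfer | 391 | 5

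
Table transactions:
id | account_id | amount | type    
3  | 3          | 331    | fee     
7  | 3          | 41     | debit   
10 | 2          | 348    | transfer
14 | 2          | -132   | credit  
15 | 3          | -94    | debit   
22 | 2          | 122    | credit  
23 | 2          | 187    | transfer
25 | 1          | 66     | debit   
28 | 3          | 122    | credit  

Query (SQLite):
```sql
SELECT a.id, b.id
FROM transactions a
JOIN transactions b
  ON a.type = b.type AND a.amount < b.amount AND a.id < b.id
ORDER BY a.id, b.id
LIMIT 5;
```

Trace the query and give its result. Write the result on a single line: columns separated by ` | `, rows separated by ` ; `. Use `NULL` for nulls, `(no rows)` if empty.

Pairs (a,b) with same type, a.amount < b.amount, a.id < b.id.
type groups: credit:{14,22,28} debit:{7,15,25} fee:{3} transfer:{10,23}
Ordered by (a.id, b.id); first 5.

7 | 25 ; 14 | 22 ; 14 | 28 ; 15 | 25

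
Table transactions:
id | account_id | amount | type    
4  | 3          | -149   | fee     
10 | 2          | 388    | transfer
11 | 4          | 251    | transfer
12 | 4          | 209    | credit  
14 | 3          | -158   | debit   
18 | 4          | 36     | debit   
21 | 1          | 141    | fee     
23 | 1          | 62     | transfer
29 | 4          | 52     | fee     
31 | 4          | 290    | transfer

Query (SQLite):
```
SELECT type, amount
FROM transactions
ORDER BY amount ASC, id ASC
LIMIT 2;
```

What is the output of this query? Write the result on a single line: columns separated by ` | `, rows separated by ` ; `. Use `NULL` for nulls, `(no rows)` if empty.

debit | -158 ; fee | -149

Sort by amount asc, tiebreak id asc: (-158, id=14), (-149, id=4), (36, id=18), (52, id=29), (62, id=23) …. Take first 2.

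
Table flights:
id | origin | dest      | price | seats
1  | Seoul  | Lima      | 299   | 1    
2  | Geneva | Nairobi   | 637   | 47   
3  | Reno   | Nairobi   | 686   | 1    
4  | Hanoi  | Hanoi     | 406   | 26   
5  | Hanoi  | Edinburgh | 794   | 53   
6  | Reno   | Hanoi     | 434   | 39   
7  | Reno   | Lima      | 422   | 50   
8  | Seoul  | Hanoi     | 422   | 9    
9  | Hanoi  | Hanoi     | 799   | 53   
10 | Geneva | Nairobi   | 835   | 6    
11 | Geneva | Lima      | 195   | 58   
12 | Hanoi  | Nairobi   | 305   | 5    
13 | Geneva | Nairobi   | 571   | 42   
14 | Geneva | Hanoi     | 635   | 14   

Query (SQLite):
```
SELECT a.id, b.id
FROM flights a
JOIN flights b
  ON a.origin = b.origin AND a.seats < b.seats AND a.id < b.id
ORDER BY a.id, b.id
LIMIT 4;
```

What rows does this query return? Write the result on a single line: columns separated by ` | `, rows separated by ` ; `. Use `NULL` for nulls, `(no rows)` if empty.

Pairs (a,b) with same origin, a.seats < b.seats, a.id < b.id.
origin groups: Geneva:{2,10,11,13,14} Hanoi:{4,5,9,12} Reno:{3,6,7} Seoul:{1,8}
Ordered by (a.id, b.id); first 4.

1 | 8 ; 2 | 11 ; 3 | 6 ; 3 | 7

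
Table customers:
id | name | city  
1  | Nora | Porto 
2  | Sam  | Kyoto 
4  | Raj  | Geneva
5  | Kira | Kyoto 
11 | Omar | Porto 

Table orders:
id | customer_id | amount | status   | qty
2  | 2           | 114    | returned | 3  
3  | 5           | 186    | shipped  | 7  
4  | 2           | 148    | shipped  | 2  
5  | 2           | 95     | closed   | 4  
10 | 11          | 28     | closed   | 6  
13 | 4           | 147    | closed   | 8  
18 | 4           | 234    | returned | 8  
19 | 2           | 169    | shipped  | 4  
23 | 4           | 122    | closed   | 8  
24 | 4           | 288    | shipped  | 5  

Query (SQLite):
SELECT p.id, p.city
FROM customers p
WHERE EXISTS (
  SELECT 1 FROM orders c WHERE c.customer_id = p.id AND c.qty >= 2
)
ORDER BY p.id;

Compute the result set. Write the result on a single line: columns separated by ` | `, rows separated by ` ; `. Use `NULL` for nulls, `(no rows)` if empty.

2 | Kyoto ; 4 | Geneva ; 5 | Kyoto ; 11 | Porto

For each customers row, check whether any orders with matching customer_id has qty >= 2.
Keep rows where that is true.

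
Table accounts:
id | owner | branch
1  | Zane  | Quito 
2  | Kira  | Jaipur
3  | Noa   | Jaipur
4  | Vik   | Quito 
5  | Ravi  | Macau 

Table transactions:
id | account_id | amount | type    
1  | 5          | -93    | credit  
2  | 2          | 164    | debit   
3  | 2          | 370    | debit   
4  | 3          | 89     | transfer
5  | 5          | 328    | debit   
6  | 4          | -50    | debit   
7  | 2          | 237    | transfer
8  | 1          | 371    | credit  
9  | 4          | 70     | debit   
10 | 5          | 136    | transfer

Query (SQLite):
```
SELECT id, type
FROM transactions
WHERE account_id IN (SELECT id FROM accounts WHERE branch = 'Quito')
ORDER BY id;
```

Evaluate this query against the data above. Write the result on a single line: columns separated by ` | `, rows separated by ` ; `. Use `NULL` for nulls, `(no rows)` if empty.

6 | debit ; 8 | credit ; 9 | debit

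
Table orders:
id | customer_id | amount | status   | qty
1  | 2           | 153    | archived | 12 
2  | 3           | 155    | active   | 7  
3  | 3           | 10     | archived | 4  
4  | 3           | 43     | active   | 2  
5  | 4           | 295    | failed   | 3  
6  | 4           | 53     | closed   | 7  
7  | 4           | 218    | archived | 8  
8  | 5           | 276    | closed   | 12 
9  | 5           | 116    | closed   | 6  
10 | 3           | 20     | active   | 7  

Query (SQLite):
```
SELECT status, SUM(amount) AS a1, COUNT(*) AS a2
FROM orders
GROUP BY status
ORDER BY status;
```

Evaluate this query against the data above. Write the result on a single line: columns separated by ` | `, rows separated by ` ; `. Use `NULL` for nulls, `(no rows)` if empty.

active | 218 | 3 ; archived | 381 | 3 ; closed | 445 | 3 ; failed | 295 | 1

Group orders by status.
Per group compute: SUM(amount), COUNT(*).
  active: ids {2, 4, 10} → SUM(amount)=218, COUNT(*)=3
  archived: ids {1, 3, 7} → SUM(amount)=381, COUNT(*)=3
  closed: ids {6, 8, 9} → SUM(amount)=445, COUNT(*)=3
  failed: ids {5} → SUM(amount)=295, COUNT(*)=1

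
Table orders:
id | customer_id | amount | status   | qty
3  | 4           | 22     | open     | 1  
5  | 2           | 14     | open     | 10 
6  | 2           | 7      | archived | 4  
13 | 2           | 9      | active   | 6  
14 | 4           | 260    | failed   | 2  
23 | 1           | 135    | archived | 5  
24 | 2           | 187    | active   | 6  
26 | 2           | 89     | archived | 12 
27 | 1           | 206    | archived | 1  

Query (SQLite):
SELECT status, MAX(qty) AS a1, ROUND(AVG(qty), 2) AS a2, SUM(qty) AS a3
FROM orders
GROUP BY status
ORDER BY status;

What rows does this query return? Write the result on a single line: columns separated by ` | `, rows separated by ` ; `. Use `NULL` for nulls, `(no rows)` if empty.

active | 6 | 6 | 12 ; archived | 12 | 5.5 | 22 ; failed | 2 | 2 | 2 ; open | 10 | 5.5 | 11

Group orders by status.
Per group compute: MAX(qty), ROUND(AVG(qty), 2), SUM(qty).
  active: ids {13, 24} → MAX(qty)=6, ROUND(AVG(qty), 2)=6, SUM(qty)=12
  archived: ids {6, 23, 26, 27} → MAX(qty)=12, ROUND(AVG(qty), 2)=5.5, SUM(qty)=22
  failed: ids {14} → MAX(qty)=2, ROUND(AVG(qty), 2)=2, SUM(qty)=2
  open: ids {3, 5} → MAX(qty)=10, ROUND(AVG(qty), 2)=5.5, SUM(qty)=11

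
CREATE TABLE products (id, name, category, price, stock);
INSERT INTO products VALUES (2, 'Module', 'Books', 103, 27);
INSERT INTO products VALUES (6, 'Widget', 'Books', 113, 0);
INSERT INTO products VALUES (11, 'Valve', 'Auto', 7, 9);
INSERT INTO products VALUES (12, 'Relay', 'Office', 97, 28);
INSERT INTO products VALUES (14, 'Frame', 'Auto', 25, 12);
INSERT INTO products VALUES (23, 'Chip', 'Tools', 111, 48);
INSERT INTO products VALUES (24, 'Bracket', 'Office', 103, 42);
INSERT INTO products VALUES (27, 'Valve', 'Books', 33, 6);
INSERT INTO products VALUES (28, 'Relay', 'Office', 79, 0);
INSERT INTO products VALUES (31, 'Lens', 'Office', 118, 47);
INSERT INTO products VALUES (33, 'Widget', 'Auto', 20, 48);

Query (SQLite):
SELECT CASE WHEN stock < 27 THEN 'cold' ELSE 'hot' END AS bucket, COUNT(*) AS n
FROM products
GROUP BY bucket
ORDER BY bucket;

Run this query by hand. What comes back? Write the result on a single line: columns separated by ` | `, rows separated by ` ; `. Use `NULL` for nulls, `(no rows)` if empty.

Bucket rows by stock < 27 → 'cold' else 'hot'; count each bucket.

cold | 5 ; hot | 6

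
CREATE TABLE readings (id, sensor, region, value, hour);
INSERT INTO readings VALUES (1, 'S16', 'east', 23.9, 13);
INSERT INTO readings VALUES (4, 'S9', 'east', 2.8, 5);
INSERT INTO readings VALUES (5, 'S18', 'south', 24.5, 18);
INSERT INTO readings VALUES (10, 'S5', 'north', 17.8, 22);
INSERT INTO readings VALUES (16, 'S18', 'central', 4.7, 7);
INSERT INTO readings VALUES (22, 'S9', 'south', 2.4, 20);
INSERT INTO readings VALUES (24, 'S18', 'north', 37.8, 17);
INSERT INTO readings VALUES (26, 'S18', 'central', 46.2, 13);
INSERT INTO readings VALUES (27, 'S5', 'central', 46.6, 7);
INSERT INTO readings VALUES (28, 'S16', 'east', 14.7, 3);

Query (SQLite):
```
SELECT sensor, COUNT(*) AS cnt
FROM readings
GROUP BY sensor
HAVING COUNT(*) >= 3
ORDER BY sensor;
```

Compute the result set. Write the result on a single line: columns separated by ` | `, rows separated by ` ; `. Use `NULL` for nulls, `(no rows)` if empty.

S18 | 4

Partition readings by sensor; compute COUNT(*) within each group.
HAVING: keep groups with count ≥ 3.
  S16: ids {1, 28} → COUNT(*)=2
  S18: ids {5, 16, 24, 26} → COUNT(*)=4
  S5: ids {10, 27} → COUNT(*)=2
  S9: ids {4, 22} → COUNT(*)=2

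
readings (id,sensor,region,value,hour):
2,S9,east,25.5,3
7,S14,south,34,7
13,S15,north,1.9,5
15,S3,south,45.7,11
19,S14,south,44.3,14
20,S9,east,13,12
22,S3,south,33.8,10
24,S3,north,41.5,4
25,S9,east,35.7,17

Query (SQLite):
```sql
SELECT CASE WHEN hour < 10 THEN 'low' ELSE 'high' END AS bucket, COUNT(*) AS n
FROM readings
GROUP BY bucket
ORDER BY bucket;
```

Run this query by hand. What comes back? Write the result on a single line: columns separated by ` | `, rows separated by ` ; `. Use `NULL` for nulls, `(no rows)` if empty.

high | 5 ; low | 4

Bucket rows by hour < 10 → 'low' else 'high'; count each bucket.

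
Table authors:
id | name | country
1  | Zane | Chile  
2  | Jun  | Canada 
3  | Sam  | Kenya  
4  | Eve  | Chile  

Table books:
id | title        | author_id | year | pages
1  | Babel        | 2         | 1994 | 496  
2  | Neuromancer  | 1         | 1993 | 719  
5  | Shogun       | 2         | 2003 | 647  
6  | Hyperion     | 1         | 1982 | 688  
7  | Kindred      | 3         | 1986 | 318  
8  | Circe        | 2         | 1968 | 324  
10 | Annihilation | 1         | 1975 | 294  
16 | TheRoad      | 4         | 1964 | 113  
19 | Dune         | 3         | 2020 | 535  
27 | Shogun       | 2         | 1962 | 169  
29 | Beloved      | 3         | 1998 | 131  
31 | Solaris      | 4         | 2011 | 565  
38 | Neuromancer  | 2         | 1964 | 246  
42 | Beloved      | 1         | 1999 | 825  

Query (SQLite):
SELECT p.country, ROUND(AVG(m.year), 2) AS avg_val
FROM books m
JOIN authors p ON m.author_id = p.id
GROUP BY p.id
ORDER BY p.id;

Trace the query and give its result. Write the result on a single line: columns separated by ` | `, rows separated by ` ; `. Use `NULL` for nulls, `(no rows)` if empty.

Chile | 1987.25 ; Canada | 1978.2 ; Kenya | 2001.33 ; Chile | 1987.5

Join each books row to its authors via author_id.
Group joined rows by authors.id; compute ROUND(AVG(m.year), 2) per group.
  1: ids {2, 6, 10, 42} → ROUND(AVG(m.year), 2)=1987.25
  2: ids {1, 5, 8, 27, 38} → ROUND(AVG(m.year), 2)=1978.2
  3: ids {7, 19, 29} → ROUND(AVG(m.year), 2)=2001.33
  4: ids {16, 31} → ROUND(AVG(m.year), 2)=1987.5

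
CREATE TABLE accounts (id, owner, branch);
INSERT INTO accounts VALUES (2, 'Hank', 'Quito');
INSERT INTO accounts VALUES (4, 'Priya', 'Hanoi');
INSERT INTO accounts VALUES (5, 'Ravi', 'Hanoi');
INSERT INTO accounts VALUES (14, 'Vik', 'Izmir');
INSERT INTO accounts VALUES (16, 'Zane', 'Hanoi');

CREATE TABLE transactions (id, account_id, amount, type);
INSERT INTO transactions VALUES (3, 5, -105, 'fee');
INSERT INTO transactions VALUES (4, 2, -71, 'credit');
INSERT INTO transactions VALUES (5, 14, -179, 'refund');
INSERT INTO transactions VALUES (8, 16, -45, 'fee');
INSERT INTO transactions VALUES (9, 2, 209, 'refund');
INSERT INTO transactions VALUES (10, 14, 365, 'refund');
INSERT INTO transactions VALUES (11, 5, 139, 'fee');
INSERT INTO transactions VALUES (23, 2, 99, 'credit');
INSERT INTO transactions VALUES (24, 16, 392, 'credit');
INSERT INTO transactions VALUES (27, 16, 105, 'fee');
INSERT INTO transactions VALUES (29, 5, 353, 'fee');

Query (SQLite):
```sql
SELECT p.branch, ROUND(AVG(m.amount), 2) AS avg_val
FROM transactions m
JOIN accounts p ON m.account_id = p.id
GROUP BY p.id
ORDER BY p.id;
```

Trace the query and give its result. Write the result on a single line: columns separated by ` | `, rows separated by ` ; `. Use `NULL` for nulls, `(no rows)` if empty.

Join each transactions row to its accounts via account_id.
Group joined rows by accounts.id; compute ROUND(AVG(m.amount), 2) per group.
  2: ids {4, 9, 23} → ROUND(AVG(m.amount), 2)=79
  5: ids {3, 11, 29} → ROUND(AVG(m.amount), 2)=129
  14: ids {5, 10} → ROUND(AVG(m.amount), 2)=93
  16: ids {8, 24, 27} → ROUND(AVG(m.amount), 2)=150.67

Quito | 79 ; Hanoi | 129 ; Izmir | 93 ; Hanoi | 150.67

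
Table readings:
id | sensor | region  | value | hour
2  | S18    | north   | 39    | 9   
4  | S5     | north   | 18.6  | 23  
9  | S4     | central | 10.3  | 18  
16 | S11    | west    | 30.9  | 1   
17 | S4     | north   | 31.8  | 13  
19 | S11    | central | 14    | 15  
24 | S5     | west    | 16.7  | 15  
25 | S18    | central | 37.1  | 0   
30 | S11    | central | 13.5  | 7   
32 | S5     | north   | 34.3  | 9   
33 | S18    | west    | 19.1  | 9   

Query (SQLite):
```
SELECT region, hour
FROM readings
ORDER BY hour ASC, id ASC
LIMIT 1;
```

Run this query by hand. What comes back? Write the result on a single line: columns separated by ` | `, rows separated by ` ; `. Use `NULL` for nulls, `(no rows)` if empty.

Sort by hour asc, tiebreak id asc: (0, id=25), (1, id=16), (7, id=30), (9, id=2) …. Take first 1.

central | 0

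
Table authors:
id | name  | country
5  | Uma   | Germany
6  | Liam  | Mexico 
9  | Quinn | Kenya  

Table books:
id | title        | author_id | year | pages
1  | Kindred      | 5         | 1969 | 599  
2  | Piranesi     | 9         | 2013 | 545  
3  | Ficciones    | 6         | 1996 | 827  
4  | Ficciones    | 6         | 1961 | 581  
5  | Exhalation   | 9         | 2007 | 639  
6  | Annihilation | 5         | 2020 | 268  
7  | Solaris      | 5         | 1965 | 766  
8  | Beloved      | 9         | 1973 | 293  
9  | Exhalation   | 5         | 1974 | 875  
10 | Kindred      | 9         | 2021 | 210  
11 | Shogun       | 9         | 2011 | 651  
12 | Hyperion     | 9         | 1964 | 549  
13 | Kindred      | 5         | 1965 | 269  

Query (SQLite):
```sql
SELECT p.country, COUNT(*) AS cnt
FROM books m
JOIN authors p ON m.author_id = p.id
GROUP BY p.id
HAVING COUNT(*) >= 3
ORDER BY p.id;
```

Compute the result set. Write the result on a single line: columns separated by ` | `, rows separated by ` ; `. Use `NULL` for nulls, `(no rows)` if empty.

Germany | 5 ; Kenya | 6

Join each books row to its authors via author_id.
Group joined rows by authors.id; compute COUNT(*) per group.
HAVING: keep groups with count ≥ 3.
  5: ids {1, 6, 7, 9, 13} → COUNT(*)=5
  6: ids {3, 4} → COUNT(*)=2
  9: ids {2, 5, 8, 10, 11, 12} → COUNT(*)=6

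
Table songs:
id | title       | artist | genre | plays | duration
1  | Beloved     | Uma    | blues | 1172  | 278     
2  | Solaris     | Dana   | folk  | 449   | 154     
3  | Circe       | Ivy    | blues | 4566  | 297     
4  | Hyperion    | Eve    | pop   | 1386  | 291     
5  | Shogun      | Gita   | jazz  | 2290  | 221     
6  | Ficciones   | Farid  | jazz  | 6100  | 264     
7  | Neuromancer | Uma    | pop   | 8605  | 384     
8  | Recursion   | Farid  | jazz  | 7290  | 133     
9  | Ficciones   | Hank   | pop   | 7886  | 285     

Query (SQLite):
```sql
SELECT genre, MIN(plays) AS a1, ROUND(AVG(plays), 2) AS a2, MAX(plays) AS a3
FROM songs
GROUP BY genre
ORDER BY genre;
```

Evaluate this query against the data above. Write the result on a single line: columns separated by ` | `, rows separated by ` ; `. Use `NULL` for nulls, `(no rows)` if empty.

blues | 1172 | 2869 | 4566 ; folk | 449 | 449 | 449 ; jazz | 2290 | 5226.67 | 7290 ; pop | 1386 | 5959 | 8605

Group songs by genre.
Per group compute: MIN(plays), ROUND(AVG(plays), 2), MAX(plays).
  blues: ids {1, 3} → MIN(plays)=1172, ROUND(AVG(plays), 2)=2869, MAX(plays)=4566
  folk: ids {2} → MIN(plays)=449, ROUND(AVG(plays), 2)=449, MAX(plays)=449
  jazz: ids {5, 6, 8} → MIN(plays)=2290, ROUND(AVG(plays), 2)=5226.67, MAX(plays)=7290
  pop: ids {4, 7, 9} → MIN(plays)=1386, ROUND(AVG(plays), 2)=5959, MAX(plays)=8605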